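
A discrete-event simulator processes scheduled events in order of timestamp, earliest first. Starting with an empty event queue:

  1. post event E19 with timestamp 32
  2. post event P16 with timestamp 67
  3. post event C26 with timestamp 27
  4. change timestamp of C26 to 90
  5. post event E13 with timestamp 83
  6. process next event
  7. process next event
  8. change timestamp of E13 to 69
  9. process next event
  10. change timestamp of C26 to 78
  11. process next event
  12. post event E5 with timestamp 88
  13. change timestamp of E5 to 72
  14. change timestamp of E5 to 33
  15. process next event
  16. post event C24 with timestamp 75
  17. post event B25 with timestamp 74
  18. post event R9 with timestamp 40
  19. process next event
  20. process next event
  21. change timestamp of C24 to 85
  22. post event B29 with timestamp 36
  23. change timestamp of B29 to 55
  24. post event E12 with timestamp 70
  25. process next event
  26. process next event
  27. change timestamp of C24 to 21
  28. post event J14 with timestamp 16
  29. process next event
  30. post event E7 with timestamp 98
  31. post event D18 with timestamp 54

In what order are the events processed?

E19 → P16 → E13 → C26 → E5 → R9 → B25 → B29 → E12 → J14

add E19 (timestamp 32) → {E19:32}
add P16 (timestamp 67) → {E19:32, P16:67}
add C26 (timestamp 27) → {C26:27, E19:32, P16:67}
update C26 to timestamp 90 → {E19:32, P16:67, C26:90}
add E13 (timestamp 83) → {E19:32, P16:67, E13:83, C26:90}
process next event → E19; now {P16:67, E13:83, C26:90}
process next event → P16; now {E13:83, C26:90}
update E13 to timestamp 69 → {E13:69, C26:90}
process next event → E13; now {C26:90}
update C26 to timestamp 78 → {C26:78}
process next event → C26; now {}
add E5 (timestamp 88) → {E5:88}
update E5 to timestamp 72 → {E5:72}
update E5 to timestamp 33 → {E5:33}
process next event → E5; now {}
add C24 (timestamp 75) → {C24:75}
add B25 (timestamp 74) → {B25:74, C24:75}
add R9 (timestamp 40) → {R9:40, B25:74, C24:75}
process next event → R9; now {B25:74, C24:75}
process next event → B25; now {C24:75}
update C24 to timestamp 85 → {C24:85}
add B29 (timestamp 36) → {B29:36, C24:85}
update B29 to timestamp 55 → {B29:55, C24:85}
add E12 (timestamp 70) → {B29:55, E12:70, C24:85}
process next event → B29; now {E12:70, C24:85}
process next event → E12; now {C24:85}
update C24 to timestamp 21 → {C24:21}
add J14 (timestamp 16) → {J14:16, C24:21}
process next event → J14; now {C24:21}
add E7 (timestamp 98) → {C24:21, E7:98}
add D18 (timestamp 54) → {C24:21, D18:54, E7:98}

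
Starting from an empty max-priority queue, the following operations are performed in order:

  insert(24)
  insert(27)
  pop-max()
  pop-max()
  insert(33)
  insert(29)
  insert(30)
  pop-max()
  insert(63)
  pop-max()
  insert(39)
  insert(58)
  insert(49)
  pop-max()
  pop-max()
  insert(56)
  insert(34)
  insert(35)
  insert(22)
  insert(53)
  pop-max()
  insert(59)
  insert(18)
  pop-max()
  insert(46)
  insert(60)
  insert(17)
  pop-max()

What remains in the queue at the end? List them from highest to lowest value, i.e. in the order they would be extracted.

insert 24 → {24}
insert 27 → {27, 24}
pop-max → 27; now {24}
pop-max → 24; now {}
insert 33 → {33}
insert 29 → {33, 29}
insert 30 → {33, 30, 29}
pop-max → 33; now {30, 29}
insert 63 → {63, 30, 29}
pop-max → 63; now {30, 29}
insert 39 → {39, 30, 29}
insert 58 → {58, 39, 30, 29}
insert 49 → {58, 49, 39, 30, 29}
pop-max → 58; now {49, 39, 30, 29}
pop-max → 49; now {39, 30, 29}
insert 56 → {56, 39, 30, 29}
insert 34 → {56, 39, 34, 30, 29}
insert 35 → {56, 39, 35, 34, 30, 29}
insert 22 → {56, 39, 35, 34, 30, 29, 22}
insert 53 → {56, 53, 39, 35, 34, 30, 29, 22}
pop-max → 56; now {53, 39, 35, 34, 30, 29, 22}
insert 59 → {59, 53, 39, 35, 34, 30, 29, 22}
insert 18 → {59, 53, 39, 35, 34, 30, 29, 22, 18}
pop-max → 59; now {53, 39, 35, 34, 30, 29, 22, 18}
insert 46 → {53, 46, 39, 35, 34, 30, 29, 22, 18}
insert 60 → {60, 53, 46, 39, 35, 34, 30, 29, 22, 18}
insert 17 → {60, 53, 46, 39, 35, 34, 30, 29, 22, 18, 17}
pop-max → 60; now {53, 46, 39, 35, 34, 30, 29, 22, 18, 17}

53, 46, 39, 35, 34, 30, 29, 22, 18, 17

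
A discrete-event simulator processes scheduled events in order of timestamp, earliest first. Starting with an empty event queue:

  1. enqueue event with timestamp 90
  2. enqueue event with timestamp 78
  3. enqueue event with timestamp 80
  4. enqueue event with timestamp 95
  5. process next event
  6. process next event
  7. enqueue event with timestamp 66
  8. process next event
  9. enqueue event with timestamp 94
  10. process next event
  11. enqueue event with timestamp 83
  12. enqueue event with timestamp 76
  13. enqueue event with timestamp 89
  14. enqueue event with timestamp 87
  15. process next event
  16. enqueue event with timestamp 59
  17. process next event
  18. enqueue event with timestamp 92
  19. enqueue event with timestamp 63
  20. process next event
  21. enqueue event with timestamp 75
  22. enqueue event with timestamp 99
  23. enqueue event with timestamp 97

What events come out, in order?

78 → 80 → 66 → 90 → 76 → 59 → 63

insert 90 → {90}
insert 78 → {78, 90}
insert 80 → {78, 80, 90}
insert 95 → {78, 80, 90, 95}
process next event → 78; now {80, 90, 95}
process next event → 80; now {90, 95}
insert 66 → {66, 90, 95}
process next event → 66; now {90, 95}
insert 94 → {90, 94, 95}
process next event → 90; now {94, 95}
insert 83 → {83, 94, 95}
insert 76 → {76, 83, 94, 95}
insert 89 → {76, 83, 89, 94, 95}
insert 87 → {76, 83, 87, 89, 94, 95}
process next event → 76; now {83, 87, 89, 94, 95}
insert 59 → {59, 83, 87, 89, 94, 95}
process next event → 59; now {83, 87, 89, 94, 95}
insert 92 → {83, 87, 89, 92, 94, 95}
insert 63 → {63, 83, 87, 89, 92, 94, 95}
process next event → 63; now {83, 87, 89, 92, 94, 95}
insert 75 → {75, 83, 87, 89, 92, 94, 95}
insert 99 → {75, 83, 87, 89, 92, 94, 95, 99}
insert 97 → {75, 83, 87, 89, 92, 94, 95, 97, 99}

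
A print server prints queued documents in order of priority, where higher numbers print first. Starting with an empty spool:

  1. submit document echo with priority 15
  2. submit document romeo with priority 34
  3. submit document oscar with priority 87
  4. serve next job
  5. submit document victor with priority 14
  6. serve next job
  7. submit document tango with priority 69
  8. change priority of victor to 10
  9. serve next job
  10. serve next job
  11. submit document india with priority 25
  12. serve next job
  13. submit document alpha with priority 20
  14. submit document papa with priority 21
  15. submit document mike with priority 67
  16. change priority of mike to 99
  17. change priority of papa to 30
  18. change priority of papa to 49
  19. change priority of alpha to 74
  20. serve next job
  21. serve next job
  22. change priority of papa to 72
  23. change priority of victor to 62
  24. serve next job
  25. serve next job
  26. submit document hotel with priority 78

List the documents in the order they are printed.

oscar → romeo → tango → echo → india → mike → alpha → papa → victor

add echo (priority 15) → {echo:15}
add romeo (priority 34) → {romeo:34, echo:15}
add oscar (priority 87) → {oscar:87, romeo:34, echo:15}
serve next job → oscar; now {romeo:34, echo:15}
add victor (priority 14) → {romeo:34, echo:15, victor:14}
serve next job → romeo; now {echo:15, victor:14}
add tango (priority 69) → {tango:69, echo:15, victor:14}
update victor to priority 10 → {tango:69, echo:15, victor:10}
serve next job → tango; now {echo:15, victor:10}
serve next job → echo; now {victor:10}
add india (priority 25) → {india:25, victor:10}
serve next job → india; now {victor:10}
add alpha (priority 20) → {alpha:20, victor:10}
add papa (priority 21) → {papa:21, alpha:20, victor:10}
add mike (priority 67) → {mike:67, papa:21, alpha:20, victor:10}
update mike to priority 99 → {mike:99, papa:21, alpha:20, victor:10}
update papa to priority 30 → {mike:99, papa:30, alpha:20, victor:10}
update papa to priority 49 → {mike:99, papa:49, alpha:20, victor:10}
update alpha to priority 74 → {mike:99, alpha:74, papa:49, victor:10}
serve next job → mike; now {alpha:74, papa:49, victor:10}
serve next job → alpha; now {papa:49, victor:10}
update papa to priority 72 → {papa:72, victor:10}
update victor to priority 62 → {papa:72, victor:62}
serve next job → papa; now {victor:62}
serve next job → victor; now {}
add hotel (priority 78) → {hotel:78}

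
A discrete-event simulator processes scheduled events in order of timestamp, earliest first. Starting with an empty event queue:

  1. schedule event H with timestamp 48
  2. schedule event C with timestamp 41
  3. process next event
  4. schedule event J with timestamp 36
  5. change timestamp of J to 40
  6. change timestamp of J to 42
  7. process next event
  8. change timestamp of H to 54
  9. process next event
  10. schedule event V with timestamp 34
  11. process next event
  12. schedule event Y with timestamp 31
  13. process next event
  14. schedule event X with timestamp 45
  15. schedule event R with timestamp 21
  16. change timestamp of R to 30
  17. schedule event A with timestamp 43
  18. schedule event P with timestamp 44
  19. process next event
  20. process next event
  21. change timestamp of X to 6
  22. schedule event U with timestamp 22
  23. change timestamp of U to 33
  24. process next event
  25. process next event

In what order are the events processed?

C, J, H, V, Y, R, A, X, U

add H (timestamp 48) → {H:48}
add C (timestamp 41) → {C:41, H:48}
process next event → C; now {H:48}
add J (timestamp 36) → {J:36, H:48}
update J to timestamp 40 → {J:40, H:48}
update J to timestamp 42 → {J:42, H:48}
process next event → J; now {H:48}
update H to timestamp 54 → {H:54}
process next event → H; now {}
add V (timestamp 34) → {V:34}
process next event → V; now {}
add Y (timestamp 31) → {Y:31}
process next event → Y; now {}
add X (timestamp 45) → {X:45}
add R (timestamp 21) → {R:21, X:45}
update R to timestamp 30 → {R:30, X:45}
add A (timestamp 43) → {R:30, A:43, X:45}
add P (timestamp 44) → {R:30, A:43, P:44, X:45}
process next event → R; now {A:43, P:44, X:45}
process next event → A; now {P:44, X:45}
update X to timestamp 6 → {X:6, P:44}
add U (timestamp 22) → {X:6, U:22, P:44}
update U to timestamp 33 → {X:6, U:33, P:44}
process next event → X; now {U:33, P:44}
process next event → U; now {P:44}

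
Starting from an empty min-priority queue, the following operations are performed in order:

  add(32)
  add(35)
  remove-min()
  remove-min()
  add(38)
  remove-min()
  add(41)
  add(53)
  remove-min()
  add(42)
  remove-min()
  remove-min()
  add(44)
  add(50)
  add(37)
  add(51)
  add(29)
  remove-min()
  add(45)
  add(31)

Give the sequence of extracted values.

insert 32 → {32}
insert 35 → {32, 35}
remove-min → 32; now {35}
remove-min → 35; now {}
insert 38 → {38}
remove-min → 38; now {}
insert 41 → {41}
insert 53 → {41, 53}
remove-min → 41; now {53}
insert 42 → {42, 53}
remove-min → 42; now {53}
remove-min → 53; now {}
insert 44 → {44}
insert 50 → {44, 50}
insert 37 → {37, 44, 50}
insert 51 → {37, 44, 50, 51}
insert 29 → {29, 37, 44, 50, 51}
remove-min → 29; now {37, 44, 50, 51}
insert 45 → {37, 44, 45, 50, 51}
insert 31 → {31, 37, 44, 45, 50, 51}

32, 35, 38, 41, 42, 53, 29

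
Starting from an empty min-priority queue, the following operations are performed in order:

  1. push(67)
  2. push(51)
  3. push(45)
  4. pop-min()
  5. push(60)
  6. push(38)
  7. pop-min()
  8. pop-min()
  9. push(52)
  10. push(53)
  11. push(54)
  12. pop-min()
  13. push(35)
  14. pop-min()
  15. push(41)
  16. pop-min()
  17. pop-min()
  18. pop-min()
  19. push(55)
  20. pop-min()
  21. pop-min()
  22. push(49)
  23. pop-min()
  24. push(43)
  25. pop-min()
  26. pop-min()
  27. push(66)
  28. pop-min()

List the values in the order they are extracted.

insert 67 → {67}
insert 51 → {51, 67}
insert 45 → {45, 51, 67}
pop-min → 45; now {51, 67}
insert 60 → {51, 60, 67}
insert 38 → {38, 51, 60, 67}
pop-min → 38; now {51, 60, 67}
pop-min → 51; now {60, 67}
insert 52 → {52, 60, 67}
insert 53 → {52, 53, 60, 67}
insert 54 → {52, 53, 54, 60, 67}
pop-min → 52; now {53, 54, 60, 67}
insert 35 → {35, 53, 54, 60, 67}
pop-min → 35; now {53, 54, 60, 67}
insert 41 → {41, 53, 54, 60, 67}
pop-min → 41; now {53, 54, 60, 67}
pop-min → 53; now {54, 60, 67}
pop-min → 54; now {60, 67}
insert 55 → {55, 60, 67}
pop-min → 55; now {60, 67}
pop-min → 60; now {67}
insert 49 → {49, 67}
pop-min → 49; now {67}
insert 43 → {43, 67}
pop-min → 43; now {67}
pop-min → 67; now {}
insert 66 → {66}
pop-min → 66; now {}

45, 38, 51, 52, 35, 41, 53, 54, 55, 60, 49, 43, 67, 66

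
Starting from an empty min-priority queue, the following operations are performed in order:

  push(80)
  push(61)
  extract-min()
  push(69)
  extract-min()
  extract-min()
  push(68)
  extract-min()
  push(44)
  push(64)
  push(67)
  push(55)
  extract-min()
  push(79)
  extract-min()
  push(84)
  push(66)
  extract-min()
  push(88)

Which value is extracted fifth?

insert 80 → {80}
insert 61 → {61, 80}
extract-min → 61; now {80}
insert 69 → {69, 80}
extract-min → 69; now {80}
extract-min → 80; now {}
insert 68 → {68}
extract-min → 68; now {}
insert 44 → {44}
insert 64 → {44, 64}
insert 67 → {44, 64, 67}
insert 55 → {44, 55, 64, 67}
extract-min → 44; now {55, 64, 67}
insert 79 → {55, 64, 67, 79}
extract-min → 55; now {64, 67, 79}
insert 84 → {64, 67, 79, 84}
insert 66 → {64, 66, 67, 79, 84}
extract-min → 64; now {66, 67, 79, 84}
insert 88 → {66, 67, 79, 84, 88}

44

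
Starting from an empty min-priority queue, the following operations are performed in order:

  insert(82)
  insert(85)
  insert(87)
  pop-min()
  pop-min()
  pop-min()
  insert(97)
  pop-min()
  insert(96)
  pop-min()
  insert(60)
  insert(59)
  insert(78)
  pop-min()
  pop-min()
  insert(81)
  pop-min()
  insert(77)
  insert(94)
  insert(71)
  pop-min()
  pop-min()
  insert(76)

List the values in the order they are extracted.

insert 82 → {82}
insert 85 → {82, 85}
insert 87 → {82, 85, 87}
pop-min → 82; now {85, 87}
pop-min → 85; now {87}
pop-min → 87; now {}
insert 97 → {97}
pop-min → 97; now {}
insert 96 → {96}
pop-min → 96; now {}
insert 60 → {60}
insert 59 → {59, 60}
insert 78 → {59, 60, 78}
pop-min → 59; now {60, 78}
pop-min → 60; now {78}
insert 81 → {78, 81}
pop-min → 78; now {81}
insert 77 → {77, 81}
insert 94 → {77, 81, 94}
insert 71 → {71, 77, 81, 94}
pop-min → 71; now {77, 81, 94}
pop-min → 77; now {81, 94}
insert 76 → {76, 81, 94}

[82, 85, 87, 97, 96, 59, 60, 78, 71, 77]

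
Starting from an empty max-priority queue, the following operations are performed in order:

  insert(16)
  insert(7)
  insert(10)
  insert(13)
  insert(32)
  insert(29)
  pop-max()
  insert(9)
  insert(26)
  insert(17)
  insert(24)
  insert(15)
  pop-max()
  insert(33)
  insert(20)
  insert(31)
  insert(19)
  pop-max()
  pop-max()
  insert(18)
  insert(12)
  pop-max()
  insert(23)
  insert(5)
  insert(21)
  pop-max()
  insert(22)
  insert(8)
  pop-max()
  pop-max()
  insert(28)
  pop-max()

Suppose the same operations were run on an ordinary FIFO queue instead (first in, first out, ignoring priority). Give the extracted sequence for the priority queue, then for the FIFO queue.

insert 16 → {16}
insert 7 → {16, 7}
insert 10 → {16, 10, 7}
insert 13 → {16, 13, 10, 7}
insert 32 → {32, 16, 13, 10, 7}
insert 29 → {32, 29, 16, 13, 10, 7}
pop-max → 32; now {29, 16, 13, 10, 7}
insert 9 → {29, 16, 13, 10, 9, 7}
insert 26 → {29, 26, 16, 13, 10, 9, 7}
insert 17 → {29, 26, 17, 16, 13, 10, 9, 7}
insert 24 → {29, 26, 24, 17, 16, 13, 10, 9, 7}
insert 15 → {29, 26, 24, 17, 16, 15, 13, 10, 9, 7}
pop-max → 29; now {26, 24, 17, 16, 15, 13, 10, 9, 7}
insert 33 → {33, 26, 24, 17, 16, 15, 13, 10, 9, 7}
insert 20 → {33, 26, 24, 20, 17, 16, 15, 13, 10, 9, 7}
insert 31 → {33, 31, 26, 24, 20, 17, 16, 15, 13, 10, 9, 7}
insert 19 → {33, 31, 26, 24, 20, 19, 17, 16, 15, 13, 10, 9, 7}
pop-max → 33; now {31, 26, 24, 20, 19, 17, 16, 15, 13, 10, 9, 7}
pop-max → 31; now {26, 24, 20, 19, 17, 16, 15, 13, 10, 9, 7}
insert 18 → {26, 24, 20, 19, 18, 17, 16, 15, 13, 10, 9, 7}
insert 12 → {26, 24, 20, 19, 18, 17, 16, 15, 13, 12, 10, 9, 7}
pop-max → 26; now {24, 20, 19, 18, 17, 16, 15, 13, 12, 10, 9, 7}
insert 23 → {24, 23, 20, 19, 18, 17, 16, 15, 13, 12, 10, 9, 7}
insert 5 → {24, 23, 20, 19, 18, 17, 16, 15, 13, 12, 10, 9, 7, 5}
insert 21 → {24, 23, 21, 20, 19, 18, 17, 16, 15, 13, 12, 10, 9, 7, 5}
pop-max → 24; now {23, 21, 20, 19, 18, 17, 16, 15, 13, 12, 10, 9, 7, 5}
insert 22 → {23, 22, 21, 20, 19, 18, 17, 16, 15, 13, 12, 10, 9, 7, 5}
insert 8 → {23, 22, 21, 20, 19, 18, 17, 16, 15, 13, 12, 10, 9, 8, 7, 5}
pop-max → 23; now {22, 21, 20, 19, 18, 17, 16, 15, 13, 12, 10, 9, 8, 7, 5}
pop-max → 22; now {21, 20, 19, 18, 17, 16, 15, 13, 12, 10, 9, 8, 7, 5}
insert 28 → {28, 21, 20, 19, 18, 17, 16, 15, 13, 12, 10, 9, 8, 7, 5}
pop-max → 28; now {21, 20, 19, 18, 17, 16, 15, 13, 12, 10, 9, 8, 7, 5}

priority queue: 32, 29, 33, 31, 26, 24, 23, 22, 28; FIFO queue: 16, 7, 10, 13, 32, 29, 9, 26, 17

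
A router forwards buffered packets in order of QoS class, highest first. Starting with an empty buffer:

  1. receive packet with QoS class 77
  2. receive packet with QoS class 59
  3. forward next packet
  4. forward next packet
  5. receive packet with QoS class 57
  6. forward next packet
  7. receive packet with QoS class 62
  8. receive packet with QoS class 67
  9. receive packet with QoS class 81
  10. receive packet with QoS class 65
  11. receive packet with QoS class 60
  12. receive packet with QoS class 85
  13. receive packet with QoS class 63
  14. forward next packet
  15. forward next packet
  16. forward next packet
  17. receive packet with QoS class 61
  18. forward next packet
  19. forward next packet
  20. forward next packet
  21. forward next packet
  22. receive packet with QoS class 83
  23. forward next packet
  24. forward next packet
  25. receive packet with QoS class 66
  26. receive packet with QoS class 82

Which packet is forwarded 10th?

insert 77 → {77}
insert 59 → {77, 59}
forward next packet → 77; now {59}
forward next packet → 59; now {}
insert 57 → {57}
forward next packet → 57; now {}
insert 62 → {62}
insert 67 → {67, 62}
insert 81 → {81, 67, 62}
insert 65 → {81, 67, 65, 62}
insert 60 → {81, 67, 65, 62, 60}
insert 85 → {85, 81, 67, 65, 62, 60}
insert 63 → {85, 81, 67, 65, 63, 62, 60}
forward next packet → 85; now {81, 67, 65, 63, 62, 60}
forward next packet → 81; now {67, 65, 63, 62, 60}
forward next packet → 67; now {65, 63, 62, 60}
insert 61 → {65, 63, 62, 61, 60}
forward next packet → 65; now {63, 62, 61, 60}
forward next packet → 63; now {62, 61, 60}
forward next packet → 62; now {61, 60}
forward next packet → 61; now {60}
insert 83 → {83, 60}
forward next packet → 83; now {60}
forward next packet → 60; now {}
insert 66 → {66}
insert 82 → {82, 66}

61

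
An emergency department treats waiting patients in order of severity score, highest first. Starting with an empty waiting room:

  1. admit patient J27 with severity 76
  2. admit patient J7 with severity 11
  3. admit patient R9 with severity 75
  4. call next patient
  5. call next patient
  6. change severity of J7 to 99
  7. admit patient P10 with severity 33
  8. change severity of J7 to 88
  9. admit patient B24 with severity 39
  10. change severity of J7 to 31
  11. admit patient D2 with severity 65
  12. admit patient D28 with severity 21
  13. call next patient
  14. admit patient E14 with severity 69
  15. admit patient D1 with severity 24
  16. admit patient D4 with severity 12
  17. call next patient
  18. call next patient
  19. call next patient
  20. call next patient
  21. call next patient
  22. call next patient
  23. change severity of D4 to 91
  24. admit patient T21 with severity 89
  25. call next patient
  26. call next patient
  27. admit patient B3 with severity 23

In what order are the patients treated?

J27 → R9 → D2 → E14 → B24 → P10 → J7 → D1 → D28 → D4 → T21

add J27 (severity 76) → {J27:76}
add J7 (severity 11) → {J27:76, J7:11}
add R9 (severity 75) → {J27:76, R9:75, J7:11}
call next patient → J27; now {R9:75, J7:11}
call next patient → R9; now {J7:11}
update J7 to severity 99 → {J7:99}
add P10 (severity 33) → {J7:99, P10:33}
update J7 to severity 88 → {J7:88, P10:33}
add B24 (severity 39) → {J7:88, B24:39, P10:33}
update J7 to severity 31 → {B24:39, P10:33, J7:31}
add D2 (severity 65) → {D2:65, B24:39, P10:33, J7:31}
add D28 (severity 21) → {D2:65, B24:39, P10:33, J7:31, D28:21}
call next patient → D2; now {B24:39, P10:33, J7:31, D28:21}
add E14 (severity 69) → {E14:69, B24:39, P10:33, J7:31, D28:21}
add D1 (severity 24) → {E14:69, B24:39, P10:33, J7:31, D1:24, D28:21}
add D4 (severity 12) → {E14:69, B24:39, P10:33, J7:31, D1:24, D28:21, D4:12}
call next patient → E14; now {B24:39, P10:33, J7:31, D1:24, D28:21, D4:12}
call next patient → B24; now {P10:33, J7:31, D1:24, D28:21, D4:12}
call next patient → P10; now {J7:31, D1:24, D28:21, D4:12}
call next patient → J7; now {D1:24, D28:21, D4:12}
call next patient → D1; now {D28:21, D4:12}
call next patient → D28; now {D4:12}
update D4 to severity 91 → {D4:91}
add T21 (severity 89) → {D4:91, T21:89}
call next patient → D4; now {T21:89}
call next patient → T21; now {}
add B3 (severity 23) → {B3:23}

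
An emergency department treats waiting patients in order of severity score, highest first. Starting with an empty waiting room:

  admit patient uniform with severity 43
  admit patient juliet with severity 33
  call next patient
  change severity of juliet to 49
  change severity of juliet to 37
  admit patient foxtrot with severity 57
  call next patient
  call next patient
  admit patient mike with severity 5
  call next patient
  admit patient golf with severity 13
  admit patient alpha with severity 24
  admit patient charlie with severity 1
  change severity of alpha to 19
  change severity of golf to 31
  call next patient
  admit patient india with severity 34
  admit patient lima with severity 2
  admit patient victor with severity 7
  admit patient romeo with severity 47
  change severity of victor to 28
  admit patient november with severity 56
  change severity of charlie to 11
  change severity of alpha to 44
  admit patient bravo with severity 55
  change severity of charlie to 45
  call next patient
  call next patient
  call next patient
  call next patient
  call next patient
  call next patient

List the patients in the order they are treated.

add uniform (severity 43) → {uniform:43}
add juliet (severity 33) → {uniform:43, juliet:33}
call next patient → uniform; now {juliet:33}
update juliet to severity 49 → {juliet:49}
update juliet to severity 37 → {juliet:37}
add foxtrot (severity 57) → {foxtrot:57, juliet:37}
call next patient → foxtrot; now {juliet:37}
call next patient → juliet; now {}
add mike (severity 5) → {mike:5}
call next patient → mike; now {}
add golf (severity 13) → {golf:13}
add alpha (severity 24) → {alpha:24, golf:13}
add charlie (severity 1) → {alpha:24, golf:13, charlie:1}
update alpha to severity 19 → {alpha:19, golf:13, charlie:1}
update golf to severity 31 → {golf:31, alpha:19, charlie:1}
call next patient → golf; now {alpha:19, charlie:1}
add india (severity 34) → {india:34, alpha:19, charlie:1}
add lima (severity 2) → {india:34, alpha:19, lima:2, charlie:1}
add victor (severity 7) → {india:34, alpha:19, victor:7, lima:2, charlie:1}
add romeo (severity 47) → {romeo:47, india:34, alpha:19, victor:7, lima:2, charlie:1}
update victor to severity 28 → {romeo:47, india:34, victor:28, alpha:19, lima:2, charlie:1}
add november (severity 56) → {november:56, romeo:47, india:34, victor:28, alpha:19, lima:2, charlie:1}
update charlie to severity 11 → {november:56, romeo:47, india:34, victor:28, alpha:19, charlie:11, lima:2}
update alpha to severity 44 → {november:56, romeo:47, alpha:44, india:34, victor:28, charlie:11, lima:2}
add bravo (severity 55) → {november:56, bravo:55, romeo:47, alpha:44, india:34, victor:28, charlie:11, lima:2}
update charlie to severity 45 → {november:56, bravo:55, romeo:47, charlie:45, alpha:44, india:34, victor:28, lima:2}
call next patient → november; now {bravo:55, romeo:47, charlie:45, alpha:44, india:34, victor:28, lima:2}
call next patient → bravo; now {romeo:47, charlie:45, alpha:44, india:34, victor:28, lima:2}
call next patient → romeo; now {charlie:45, alpha:44, india:34, victor:28, lima:2}
call next patient → charlie; now {alpha:44, india:34, victor:28, lima:2}
call next patient → alpha; now {india:34, victor:28, lima:2}
call next patient → india; now {victor:28, lima:2}

[uniform, foxtrot, juliet, mike, golf, november, bravo, romeo, charlie, alpha, india]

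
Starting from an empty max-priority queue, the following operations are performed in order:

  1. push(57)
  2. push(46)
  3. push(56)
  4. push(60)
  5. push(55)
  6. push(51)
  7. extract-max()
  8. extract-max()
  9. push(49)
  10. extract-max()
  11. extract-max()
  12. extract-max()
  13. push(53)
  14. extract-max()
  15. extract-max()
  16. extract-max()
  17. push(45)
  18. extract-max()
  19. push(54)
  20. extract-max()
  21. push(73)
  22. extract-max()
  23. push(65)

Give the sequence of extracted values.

[60, 57, 56, 55, 51, 53, 49, 46, 45, 54, 73]

insert 57 → {57}
insert 46 → {57, 46}
insert 56 → {57, 56, 46}
insert 60 → {60, 57, 56, 46}
insert 55 → {60, 57, 56, 55, 46}
insert 51 → {60, 57, 56, 55, 51, 46}
extract-max → 60; now {57, 56, 55, 51, 46}
extract-max → 57; now {56, 55, 51, 46}
insert 49 → {56, 55, 51, 49, 46}
extract-max → 56; now {55, 51, 49, 46}
extract-max → 55; now {51, 49, 46}
extract-max → 51; now {49, 46}
insert 53 → {53, 49, 46}
extract-max → 53; now {49, 46}
extract-max → 49; now {46}
extract-max → 46; now {}
insert 45 → {45}
extract-max → 45; now {}
insert 54 → {54}
extract-max → 54; now {}
insert 73 → {73}
extract-max → 73; now {}
insert 65 → {65}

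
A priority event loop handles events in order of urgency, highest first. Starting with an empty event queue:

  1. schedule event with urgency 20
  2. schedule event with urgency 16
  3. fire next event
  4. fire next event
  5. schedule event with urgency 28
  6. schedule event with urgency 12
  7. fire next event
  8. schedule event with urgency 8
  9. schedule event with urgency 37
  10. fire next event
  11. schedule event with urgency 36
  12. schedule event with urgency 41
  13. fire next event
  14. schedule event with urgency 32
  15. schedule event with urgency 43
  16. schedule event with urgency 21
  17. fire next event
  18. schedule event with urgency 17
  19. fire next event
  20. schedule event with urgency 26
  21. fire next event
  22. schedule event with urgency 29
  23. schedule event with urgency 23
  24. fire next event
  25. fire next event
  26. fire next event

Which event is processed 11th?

23

insert 20 → {20}
insert 16 → {20, 16}
fire next event → 20; now {16}
fire next event → 16; now {}
insert 28 → {28}
insert 12 → {28, 12}
fire next event → 28; now {12}
insert 8 → {12, 8}
insert 37 → {37, 12, 8}
fire next event → 37; now {12, 8}
insert 36 → {36, 12, 8}
insert 41 → {41, 36, 12, 8}
fire next event → 41; now {36, 12, 8}
insert 32 → {36, 32, 12, 8}
insert 43 → {43, 36, 32, 12, 8}
insert 21 → {43, 36, 32, 21, 12, 8}
fire next event → 43; now {36, 32, 21, 12, 8}
insert 17 → {36, 32, 21, 17, 12, 8}
fire next event → 36; now {32, 21, 17, 12, 8}
insert 26 → {32, 26, 21, 17, 12, 8}
fire next event → 32; now {26, 21, 17, 12, 8}
insert 29 → {29, 26, 21, 17, 12, 8}
insert 23 → {29, 26, 23, 21, 17, 12, 8}
fire next event → 29; now {26, 23, 21, 17, 12, 8}
fire next event → 26; now {23, 21, 17, 12, 8}
fire next event → 23; now {21, 17, 12, 8}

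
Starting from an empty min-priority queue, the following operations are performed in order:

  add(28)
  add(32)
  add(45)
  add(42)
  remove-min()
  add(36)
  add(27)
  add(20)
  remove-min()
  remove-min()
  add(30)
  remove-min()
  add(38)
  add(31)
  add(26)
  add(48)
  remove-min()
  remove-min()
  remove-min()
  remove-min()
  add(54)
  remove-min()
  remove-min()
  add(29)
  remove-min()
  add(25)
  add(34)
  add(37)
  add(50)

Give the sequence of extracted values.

insert 28 → {28}
insert 32 → {28, 32}
insert 45 → {28, 32, 45}
insert 42 → {28, 32, 42, 45}
remove-min → 28; now {32, 42, 45}
insert 36 → {32, 36, 42, 45}
insert 27 → {27, 32, 36, 42, 45}
insert 20 → {20, 27, 32, 36, 42, 45}
remove-min → 20; now {27, 32, 36, 42, 45}
remove-min → 27; now {32, 36, 42, 45}
insert 30 → {30, 32, 36, 42, 45}
remove-min → 30; now {32, 36, 42, 45}
insert 38 → {32, 36, 38, 42, 45}
insert 31 → {31, 32, 36, 38, 42, 45}
insert 26 → {26, 31, 32, 36, 38, 42, 45}
insert 48 → {26, 31, 32, 36, 38, 42, 45, 48}
remove-min → 26; now {31, 32, 36, 38, 42, 45, 48}
remove-min → 31; now {32, 36, 38, 42, 45, 48}
remove-min → 32; now {36, 38, 42, 45, 48}
remove-min → 36; now {38, 42, 45, 48}
insert 54 → {38, 42, 45, 48, 54}
remove-min → 38; now {42, 45, 48, 54}
remove-min → 42; now {45, 48, 54}
insert 29 → {29, 45, 48, 54}
remove-min → 29; now {45, 48, 54}
insert 25 → {25, 45, 48, 54}
insert 34 → {25, 34, 45, 48, 54}
insert 37 → {25, 34, 37, 45, 48, 54}
insert 50 → {25, 34, 37, 45, 48, 50, 54}

[28, 20, 27, 30, 26, 31, 32, 36, 38, 42, 29]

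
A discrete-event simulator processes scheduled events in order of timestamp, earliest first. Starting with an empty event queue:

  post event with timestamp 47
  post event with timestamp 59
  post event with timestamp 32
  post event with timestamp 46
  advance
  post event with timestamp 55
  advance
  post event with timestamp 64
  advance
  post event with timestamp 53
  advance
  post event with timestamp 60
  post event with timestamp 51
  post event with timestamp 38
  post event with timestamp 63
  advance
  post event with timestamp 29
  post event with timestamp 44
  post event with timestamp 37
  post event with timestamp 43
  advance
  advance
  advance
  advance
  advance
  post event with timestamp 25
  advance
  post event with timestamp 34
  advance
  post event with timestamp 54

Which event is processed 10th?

insert 47 → {47}
insert 59 → {47, 59}
insert 32 → {32, 47, 59}
insert 46 → {32, 46, 47, 59}
advance → 32; now {46, 47, 59}
insert 55 → {46, 47, 55, 59}
advance → 46; now {47, 55, 59}
insert 64 → {47, 55, 59, 64}
advance → 47; now {55, 59, 64}
insert 53 → {53, 55, 59, 64}
advance → 53; now {55, 59, 64}
insert 60 → {55, 59, 60, 64}
insert 51 → {51, 55, 59, 60, 64}
insert 38 → {38, 51, 55, 59, 60, 64}
insert 63 → {38, 51, 55, 59, 60, 63, 64}
advance → 38; now {51, 55, 59, 60, 63, 64}
insert 29 → {29, 51, 55, 59, 60, 63, 64}
insert 44 → {29, 44, 51, 55, 59, 60, 63, 64}
insert 37 → {29, 37, 44, 51, 55, 59, 60, 63, 64}
insert 43 → {29, 37, 43, 44, 51, 55, 59, 60, 63, 64}
advance → 29; now {37, 43, 44, 51, 55, 59, 60, 63, 64}
advance → 37; now {43, 44, 51, 55, 59, 60, 63, 64}
advance → 43; now {44, 51, 55, 59, 60, 63, 64}
advance → 44; now {51, 55, 59, 60, 63, 64}
advance → 51; now {55, 59, 60, 63, 64}
insert 25 → {25, 55, 59, 60, 63, 64}
advance → 25; now {55, 59, 60, 63, 64}
insert 34 → {34, 55, 59, 60, 63, 64}
advance → 34; now {55, 59, 60, 63, 64}
insert 54 → {54, 55, 59, 60, 63, 64}

51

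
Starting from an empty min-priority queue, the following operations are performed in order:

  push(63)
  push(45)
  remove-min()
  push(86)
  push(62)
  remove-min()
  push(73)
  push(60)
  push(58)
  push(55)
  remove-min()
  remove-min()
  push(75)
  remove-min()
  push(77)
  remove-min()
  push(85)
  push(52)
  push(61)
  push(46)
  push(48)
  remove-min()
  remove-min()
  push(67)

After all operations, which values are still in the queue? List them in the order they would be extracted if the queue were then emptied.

[52, 61, 67, 73, 75, 77, 85, 86]

insert 63 → {63}
insert 45 → {45, 63}
remove-min → 45; now {63}
insert 86 → {63, 86}
insert 62 → {62, 63, 86}
remove-min → 62; now {63, 86}
insert 73 → {63, 73, 86}
insert 60 → {60, 63, 73, 86}
insert 58 → {58, 60, 63, 73, 86}
insert 55 → {55, 58, 60, 63, 73, 86}
remove-min → 55; now {58, 60, 63, 73, 86}
remove-min → 58; now {60, 63, 73, 86}
insert 75 → {60, 63, 73, 75, 86}
remove-min → 60; now {63, 73, 75, 86}
insert 77 → {63, 73, 75, 77, 86}
remove-min → 63; now {73, 75, 77, 86}
insert 85 → {73, 75, 77, 85, 86}
insert 52 → {52, 73, 75, 77, 85, 86}
insert 61 → {52, 61, 73, 75, 77, 85, 86}
insert 46 → {46, 52, 61, 73, 75, 77, 85, 86}
insert 48 → {46, 48, 52, 61, 73, 75, 77, 85, 86}
remove-min → 46; now {48, 52, 61, 73, 75, 77, 85, 86}
remove-min → 48; now {52, 61, 73, 75, 77, 85, 86}
insert 67 → {52, 61, 67, 73, 75, 77, 85, 86}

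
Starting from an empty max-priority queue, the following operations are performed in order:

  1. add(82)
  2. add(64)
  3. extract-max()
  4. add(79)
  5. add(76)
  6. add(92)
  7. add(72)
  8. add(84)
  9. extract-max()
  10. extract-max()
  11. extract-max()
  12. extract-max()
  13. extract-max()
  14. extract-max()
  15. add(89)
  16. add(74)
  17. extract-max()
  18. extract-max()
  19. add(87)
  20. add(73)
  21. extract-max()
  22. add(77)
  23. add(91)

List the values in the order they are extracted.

insert 82 → {82}
insert 64 → {82, 64}
extract-max → 82; now {64}
insert 79 → {79, 64}
insert 76 → {79, 76, 64}
insert 92 → {92, 79, 76, 64}
insert 72 → {92, 79, 76, 72, 64}
insert 84 → {92, 84, 79, 76, 72, 64}
extract-max → 92; now {84, 79, 76, 72, 64}
extract-max → 84; now {79, 76, 72, 64}
extract-max → 79; now {76, 72, 64}
extract-max → 76; now {72, 64}
extract-max → 72; now {64}
extract-max → 64; now {}
insert 89 → {89}
insert 74 → {89, 74}
extract-max → 89; now {74}
extract-max → 74; now {}
insert 87 → {87}
insert 73 → {87, 73}
extract-max → 87; now {73}
insert 77 → {77, 73}
insert 91 → {91, 77, 73}

82 → 92 → 84 → 79 → 76 → 72 → 64 → 89 → 74 → 87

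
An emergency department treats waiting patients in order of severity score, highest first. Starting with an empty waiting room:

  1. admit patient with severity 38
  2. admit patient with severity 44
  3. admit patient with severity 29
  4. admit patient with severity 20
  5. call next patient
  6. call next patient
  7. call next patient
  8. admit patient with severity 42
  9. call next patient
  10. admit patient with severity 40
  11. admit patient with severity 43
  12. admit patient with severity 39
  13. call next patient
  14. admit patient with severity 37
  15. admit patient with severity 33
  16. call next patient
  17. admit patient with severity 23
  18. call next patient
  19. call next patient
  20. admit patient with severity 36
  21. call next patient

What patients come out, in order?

44 → 38 → 29 → 42 → 43 → 40 → 39 → 37 → 36

insert 38 → {38}
insert 44 → {44, 38}
insert 29 → {44, 38, 29}
insert 20 → {44, 38, 29, 20}
call next patient → 44; now {38, 29, 20}
call next patient → 38; now {29, 20}
call next patient → 29; now {20}
insert 42 → {42, 20}
call next patient → 42; now {20}
insert 40 → {40, 20}
insert 43 → {43, 40, 20}
insert 39 → {43, 40, 39, 20}
call next patient → 43; now {40, 39, 20}
insert 37 → {40, 39, 37, 20}
insert 33 → {40, 39, 37, 33, 20}
call next patient → 40; now {39, 37, 33, 20}
insert 23 → {39, 37, 33, 23, 20}
call next patient → 39; now {37, 33, 23, 20}
call next patient → 37; now {33, 23, 20}
insert 36 → {36, 33, 23, 20}
call next patient → 36; now {33, 23, 20}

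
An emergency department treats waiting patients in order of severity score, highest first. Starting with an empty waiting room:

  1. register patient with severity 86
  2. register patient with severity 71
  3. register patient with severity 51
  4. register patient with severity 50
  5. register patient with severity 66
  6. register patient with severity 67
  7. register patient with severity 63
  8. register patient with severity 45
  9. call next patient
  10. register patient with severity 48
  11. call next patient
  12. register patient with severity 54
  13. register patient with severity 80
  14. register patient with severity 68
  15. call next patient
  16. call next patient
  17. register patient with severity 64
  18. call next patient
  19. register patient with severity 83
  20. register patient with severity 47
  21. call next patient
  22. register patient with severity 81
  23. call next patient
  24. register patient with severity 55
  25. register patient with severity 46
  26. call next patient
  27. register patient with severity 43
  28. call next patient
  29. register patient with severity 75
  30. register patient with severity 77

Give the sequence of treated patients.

[86, 71, 80, 68, 67, 83, 81, 66, 64]

insert 86 → {86}
insert 71 → {86, 71}
insert 51 → {86, 71, 51}
insert 50 → {86, 71, 51, 50}
insert 66 → {86, 71, 66, 51, 50}
insert 67 → {86, 71, 67, 66, 51, 50}
insert 63 → {86, 71, 67, 66, 63, 51, 50}
insert 45 → {86, 71, 67, 66, 63, 51, 50, 45}
call next patient → 86; now {71, 67, 66, 63, 51, 50, 45}
insert 48 → {71, 67, 66, 63, 51, 50, 48, 45}
call next patient → 71; now {67, 66, 63, 51, 50, 48, 45}
insert 54 → {67, 66, 63, 54, 51, 50, 48, 45}
insert 80 → {80, 67, 66, 63, 54, 51, 50, 48, 45}
insert 68 → {80, 68, 67, 66, 63, 54, 51, 50, 48, 45}
call next patient → 80; now {68, 67, 66, 63, 54, 51, 50, 48, 45}
call next patient → 68; now {67, 66, 63, 54, 51, 50, 48, 45}
insert 64 → {67, 66, 64, 63, 54, 51, 50, 48, 45}
call next patient → 67; now {66, 64, 63, 54, 51, 50, 48, 45}
insert 83 → {83, 66, 64, 63, 54, 51, 50, 48, 45}
insert 47 → {83, 66, 64, 63, 54, 51, 50, 48, 47, 45}
call next patient → 83; now {66, 64, 63, 54, 51, 50, 48, 47, 45}
insert 81 → {81, 66, 64, 63, 54, 51, 50, 48, 47, 45}
call next patient → 81; now {66, 64, 63, 54, 51, 50, 48, 47, 45}
insert 55 → {66, 64, 63, 55, 54, 51, 50, 48, 47, 45}
insert 46 → {66, 64, 63, 55, 54, 51, 50, 48, 47, 46, 45}
call next patient → 66; now {64, 63, 55, 54, 51, 50, 48, 47, 46, 45}
insert 43 → {64, 63, 55, 54, 51, 50, 48, 47, 46, 45, 43}
call next patient → 64; now {63, 55, 54, 51, 50, 48, 47, 46, 45, 43}
insert 75 → {75, 63, 55, 54, 51, 50, 48, 47, 46, 45, 43}
insert 77 → {77, 75, 63, 55, 54, 51, 50, 48, 47, 46, 45, 43}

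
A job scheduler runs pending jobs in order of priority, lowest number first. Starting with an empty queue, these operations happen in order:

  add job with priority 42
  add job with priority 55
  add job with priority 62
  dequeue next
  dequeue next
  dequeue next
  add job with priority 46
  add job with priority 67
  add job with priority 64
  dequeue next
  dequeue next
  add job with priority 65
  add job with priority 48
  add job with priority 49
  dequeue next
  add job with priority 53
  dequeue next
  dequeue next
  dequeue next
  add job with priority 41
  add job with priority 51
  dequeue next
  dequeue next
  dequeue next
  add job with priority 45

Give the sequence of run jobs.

42, 55, 62, 46, 64, 48, 49, 53, 65, 41, 51, 67

insert 42 → {42}
insert 55 → {42, 55}
insert 62 → {42, 55, 62}
dequeue next → 42; now {55, 62}
dequeue next → 55; now {62}
dequeue next → 62; now {}
insert 46 → {46}
insert 67 → {46, 67}
insert 64 → {46, 64, 67}
dequeue next → 46; now {64, 67}
dequeue next → 64; now {67}
insert 65 → {65, 67}
insert 48 → {48, 65, 67}
insert 49 → {48, 49, 65, 67}
dequeue next → 48; now {49, 65, 67}
insert 53 → {49, 53, 65, 67}
dequeue next → 49; now {53, 65, 67}
dequeue next → 53; now {65, 67}
dequeue next → 65; now {67}
insert 41 → {41, 67}
insert 51 → {41, 51, 67}
dequeue next → 41; now {51, 67}
dequeue next → 51; now {67}
dequeue next → 67; now {}
insert 45 → {45}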